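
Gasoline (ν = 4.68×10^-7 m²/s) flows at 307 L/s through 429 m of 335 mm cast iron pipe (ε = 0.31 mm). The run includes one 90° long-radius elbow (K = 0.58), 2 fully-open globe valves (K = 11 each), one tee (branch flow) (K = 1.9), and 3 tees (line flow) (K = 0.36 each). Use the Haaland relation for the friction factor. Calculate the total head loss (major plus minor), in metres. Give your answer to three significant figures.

V = 4Q/(πD²) = 3.483 m/s; V²/2g = 0.6183 m
Re = 2.49×10^6, ε/D = 9.25×10^-4 → f = 0.01942 (Haaland)
Major: h_f = f(L/D)·V²/2g = 0.01942·1281·0.6183 = 15.38 m
Minor: ΣK = 25.6; h_m = ΣK·V²/2g = 15.80 m
Total H_L = 15.38 + 15.80 = 31.18 m

H_L ≈ 31.2 m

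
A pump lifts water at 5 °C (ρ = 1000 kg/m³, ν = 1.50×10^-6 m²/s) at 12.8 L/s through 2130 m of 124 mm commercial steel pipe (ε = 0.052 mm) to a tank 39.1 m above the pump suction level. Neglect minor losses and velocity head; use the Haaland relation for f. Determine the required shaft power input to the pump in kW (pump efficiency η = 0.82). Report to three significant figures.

V = 4Q/(πD²) = 1.060 m/s; Re = 8.76×10^4; ε/D = 4.19×10^-4; f = 0.02009
h_f = f(L/D)V²/2g = 19.76 m
Total head H = z + h_f = 39.1 + 19.76 = 58.86 m
P_hyd = ρgQH = 1000·9.81·0.0128·58.86 = 7.392 kW
P_shaft = P_hyd/η = 7.392/0.82 = 9.014 kW

P_shaft ≈ 9.01 kW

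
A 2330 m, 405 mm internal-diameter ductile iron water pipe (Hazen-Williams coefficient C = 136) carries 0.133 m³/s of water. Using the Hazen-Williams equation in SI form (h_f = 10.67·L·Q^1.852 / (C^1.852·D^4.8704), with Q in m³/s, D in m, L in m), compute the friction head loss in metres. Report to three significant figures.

h_f ≈ 5.41 m

h_f = 10.67·2330·0.133^1.852 / (136^1.852·0.405^4.8704) = 5.413 m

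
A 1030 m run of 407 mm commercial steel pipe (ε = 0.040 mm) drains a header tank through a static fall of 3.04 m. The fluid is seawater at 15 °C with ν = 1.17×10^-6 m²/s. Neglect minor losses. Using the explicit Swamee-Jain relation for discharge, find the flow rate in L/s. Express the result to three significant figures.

Q ≈ 165 L/s

Swamee-Jain (Type II): Q = -0.965·√(gD⁵h_f/L)·ln[ε/(3.7D) + √(3.17ν²L/(gD³h_f))]
√(gD⁵h_f/L) = √(9.81·0.407⁵·3.04/1030) = 0.01798
ε/(3.7D) = 2.66×10^-5; √(3.17ν²L/(gD³h_f)) = 4.71×10^-5
Q = -0.965·0.01798·ln(7.371×10^-5) = 0.1651 m³/s
Check: V = 1.27 m/s, Re = 4.41×10^5, f = 0.01466, h_f = 3.05 m ≈ 3.04 m ✓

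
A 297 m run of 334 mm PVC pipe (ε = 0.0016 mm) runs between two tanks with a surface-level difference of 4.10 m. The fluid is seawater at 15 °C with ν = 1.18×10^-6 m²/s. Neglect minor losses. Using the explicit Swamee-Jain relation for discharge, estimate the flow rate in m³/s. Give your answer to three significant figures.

Swamee-Jain (Type II): Q = -0.965·√(gD⁵h_f/L)·ln[ε/(3.7D) + √(3.17ν²L/(gD³h_f))]
√(gD⁵h_f/L) = √(9.81·0.334⁵·4.10/297) = 0.02373
ε/(3.7D) = 1.29×10^-6; √(3.17ν²L/(gD³h_f)) = 2.96×10^-5
Q = -0.965·0.02373·ln(3.087×10^-5) = 0.2378 m³/s
Check: V = 2.71 m/s, Re = 7.68×10^5, f = 0.01224, h_f = 4.09 m ≈ 4.10 m ✓

Q ≈ 0.238 m³/s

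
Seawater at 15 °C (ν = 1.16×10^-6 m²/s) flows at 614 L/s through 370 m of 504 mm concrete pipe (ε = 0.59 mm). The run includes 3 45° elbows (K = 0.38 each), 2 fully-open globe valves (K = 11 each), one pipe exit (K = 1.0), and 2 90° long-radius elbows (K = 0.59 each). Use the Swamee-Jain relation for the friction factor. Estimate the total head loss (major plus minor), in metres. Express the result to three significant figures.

V = 4Q/(πD²) = 3.078 m/s; V²/2g = 0.4828 m
Re = 1.34×10^6, ε/D = 0.00117 → f = 0.02069 (Swamee-Jain)
Major: h_f = f(L/D)·V²/2g = 0.02069·734.1·0.4828 = 7.332 m
Minor: ΣK = 25.3; h_m = ΣK·V²/2g = 12.22 m
Total H_L = 7.332 + 12.22 = 19.56 m

H_L ≈ 19.6 m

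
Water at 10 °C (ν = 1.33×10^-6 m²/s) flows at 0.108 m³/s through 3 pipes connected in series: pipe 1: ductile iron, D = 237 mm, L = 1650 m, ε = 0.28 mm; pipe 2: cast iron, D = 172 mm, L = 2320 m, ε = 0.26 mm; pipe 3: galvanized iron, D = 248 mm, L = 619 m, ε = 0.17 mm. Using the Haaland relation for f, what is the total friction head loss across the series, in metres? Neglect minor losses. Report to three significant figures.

H ≈ 386 m

Pipe 1: V = 2.448 m/s, Re = 4.36×10^5, ε/D = 0.00118, f = 0.02103, h_1 = f(L/D)V²/2g = 44.72 m
Pipe 2: V = 4.648 m/s, Re = 6.01×10^5, ε/D = 0.00151, f = 0.02214, h_2 = f(L/D)V²/2g = 328.9 m
Pipe 3: V = 2.236 m/s, Re = 4.17×10^5, ε/D = 6.85×10^-4, f = 0.01879, h_3 = f(L/D)V²/2g = 11.95 m
Series → Q common, losses add: H = Σh = 385.5 m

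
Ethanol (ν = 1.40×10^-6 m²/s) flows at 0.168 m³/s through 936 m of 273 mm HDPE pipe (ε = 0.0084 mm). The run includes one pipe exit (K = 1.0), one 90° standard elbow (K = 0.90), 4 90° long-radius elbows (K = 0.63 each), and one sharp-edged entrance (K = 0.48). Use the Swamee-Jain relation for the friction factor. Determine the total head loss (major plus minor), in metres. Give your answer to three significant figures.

V = 4Q/(πD²) = 2.870 m/s; V²/2g = 0.4198 m
Re = 5.60×10^5, ε/D = 3.08×10^-5 → f = 0.01334 (Swamee-Jain)
Major: h_f = f(L/D)·V²/2g = 0.01334·3429·0.4198 = 19.20 m
Minor: ΣK = 4.90; h_m = ΣK·V²/2g = 2.057 m
Total H_L = 19.20 + 2.057 = 21.26 m

H_L ≈ 21.3 m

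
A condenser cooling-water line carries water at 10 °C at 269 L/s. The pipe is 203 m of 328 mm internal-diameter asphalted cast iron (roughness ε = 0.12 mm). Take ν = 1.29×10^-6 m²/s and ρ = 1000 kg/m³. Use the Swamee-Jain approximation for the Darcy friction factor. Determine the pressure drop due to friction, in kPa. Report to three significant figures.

Δp ≈ 51.6 kPa

V = 4Q/(πD²) = 4·0.269/(π·0.328²) = 3.184 m/s
Re = VD/ν = 3.184·0.328/1.29×10^-6 = 8.09×10^5 → turbulent
ε/D = 0.12/328 = 3.66×10^-4
Swamee-Jain: f = 0.01645
h_f = f(L/D)V²/(2g) = 0.01645·(203/0.328)·3.184²/(2·9.81) = 5.261 m
Δp = ρg·h_f = 1000·9.81·5.261 = 51.61 kPa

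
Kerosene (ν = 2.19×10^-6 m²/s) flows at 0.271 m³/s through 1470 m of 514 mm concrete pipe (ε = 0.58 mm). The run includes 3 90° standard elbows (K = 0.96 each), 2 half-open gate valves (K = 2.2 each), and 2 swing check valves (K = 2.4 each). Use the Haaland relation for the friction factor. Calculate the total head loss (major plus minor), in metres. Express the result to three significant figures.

V = 4Q/(πD²) = 1.306 m/s; V²/2g = 0.08694 m
Re = 3.07×10^5, ε/D = 0.00113 → f = 0.02103 (Haaland)
Major: h_f = f(L/D)·V²/2g = 0.02103·2860·0.08694 = 5.230 m
Minor: ΣK = 12.1; h_m = ΣK·V²/2g = 1.050 m
Total H_L = 5.230 + 1.050 = 6.280 m

H_L ≈ 6.28 m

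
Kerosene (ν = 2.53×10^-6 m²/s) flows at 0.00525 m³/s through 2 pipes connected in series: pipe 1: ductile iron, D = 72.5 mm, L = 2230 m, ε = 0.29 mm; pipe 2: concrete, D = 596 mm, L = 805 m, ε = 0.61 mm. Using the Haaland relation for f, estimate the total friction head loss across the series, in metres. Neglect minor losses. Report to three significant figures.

H ≈ 78.6 m

Pipe 1: V = 1.272 m/s, Re = 3.64×10^4, ε/D = 0.00400, f = 0.03100, h_1 = f(L/D)V²/2g = 78.60 m
Pipe 2: V = 0.01882 m/s, Re = 4430, ε/D = 0.00102, f = 0.04001, h_2 = f(L/D)V²/2g = 9.753×10^-4 m
Series → Q common, losses add: H = Σh = 78.60 m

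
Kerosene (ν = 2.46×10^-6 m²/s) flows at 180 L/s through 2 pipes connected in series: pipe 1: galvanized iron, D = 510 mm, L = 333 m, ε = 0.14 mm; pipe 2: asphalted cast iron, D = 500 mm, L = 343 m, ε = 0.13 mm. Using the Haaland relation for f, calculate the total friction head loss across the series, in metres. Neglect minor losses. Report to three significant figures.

Pipe 1: V = 0.8811 m/s, Re = 1.83×10^5, ε/D = 2.75×10^-4, f = 0.01754, h_1 = f(L/D)V²/2g = 0.4532 m
Pipe 2: V = 0.9167 m/s, Re = 1.86×10^5, ε/D = 2.60×10^-4, f = 0.01741, h_2 = f(L/D)V²/2g = 0.5115 m
Series → Q common, losses add: H = Σh = 0.9647 m

H ≈ 0.965 m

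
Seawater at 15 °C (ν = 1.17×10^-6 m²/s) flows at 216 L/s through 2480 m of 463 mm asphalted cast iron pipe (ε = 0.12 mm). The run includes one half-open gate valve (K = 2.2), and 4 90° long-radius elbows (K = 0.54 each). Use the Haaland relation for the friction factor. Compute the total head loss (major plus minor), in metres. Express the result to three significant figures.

V = 4Q/(πD²) = 1.283 m/s; V²/2g = 0.08389 m
Re = 5.08×10^5, ε/D = 2.59×10^-4 → f = 0.01580 (Haaland)
Major: h_f = f(L/D)·V²/2g = 0.01580·5356·0.08389 = 7.100 m
Minor: ΣK = 4.36; h_m = ΣK·V²/2g = 0.3658 m
Total H_L = 7.100 + 0.3658 = 7.466 m

H_L ≈ 7.47 m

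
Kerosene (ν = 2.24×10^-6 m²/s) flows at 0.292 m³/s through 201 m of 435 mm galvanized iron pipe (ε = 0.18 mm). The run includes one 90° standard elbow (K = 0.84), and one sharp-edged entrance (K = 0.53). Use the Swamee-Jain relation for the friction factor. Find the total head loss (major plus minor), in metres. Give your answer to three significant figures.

V = 4Q/(πD²) = 1.965 m/s; V²/2g = 0.1968 m
Re = 3.82×10^5, ε/D = 4.14×10^-4 → f = 0.01750 (Swamee-Jain)
Major: h_f = f(L/D)·V²/2g = 0.01750·462.1·0.1968 = 1.591 m
Minor: ΣK = 1.37; h_m = ΣK·V²/2g = 0.2696 m
Total H_L = 1.591 + 0.2696 = 1.861 m

H_L ≈ 1.86 m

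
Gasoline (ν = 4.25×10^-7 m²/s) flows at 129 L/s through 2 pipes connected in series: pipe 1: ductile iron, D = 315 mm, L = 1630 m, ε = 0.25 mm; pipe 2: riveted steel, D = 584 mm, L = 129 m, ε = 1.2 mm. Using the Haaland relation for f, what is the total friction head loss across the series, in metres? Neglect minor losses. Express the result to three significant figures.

H ≈ 13.7 m

Pipe 1: V = 1.655 m/s, Re = 1.23×10^6, ε/D = 7.94×10^-4, f = 0.01887, h_1 = f(L/D)V²/2g = 13.64 m
Pipe 2: V = 0.4816 m/s, Re = 6.62×10^5, ε/D = 0.00205, f = 0.02388, h_2 = f(L/D)V²/2g = 0.06235 m
Series → Q common, losses add: H = Σh = 13.70 m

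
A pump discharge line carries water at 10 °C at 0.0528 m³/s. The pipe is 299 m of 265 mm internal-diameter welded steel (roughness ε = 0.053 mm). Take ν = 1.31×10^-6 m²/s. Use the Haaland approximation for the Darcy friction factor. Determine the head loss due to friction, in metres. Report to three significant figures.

h_f ≈ 0.893 m

V = 4Q/(πD²) = 4·0.0528/(π·0.265²) = 0.9573 m/s
Re = VD/ν = 0.9573·0.265/1.31×10^-6 = 1.94×10^5 → turbulent
ε/D = 0.053/265 = 2.00×10^-4
Haaland: f = 0.01694
h_f = f(L/D)V²/(2g) = 0.01694·(299/0.265)·0.9573²/(2·9.81) = 0.8930 m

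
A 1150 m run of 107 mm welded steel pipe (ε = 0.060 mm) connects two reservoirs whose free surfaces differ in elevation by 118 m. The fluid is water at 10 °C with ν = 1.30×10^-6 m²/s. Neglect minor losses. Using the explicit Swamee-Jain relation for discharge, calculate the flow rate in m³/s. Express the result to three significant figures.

Swamee-Jain (Type II): Q = -0.965·√(gD⁵h_f/L)·ln[ε/(3.7D) + √(3.17ν²L/(gD³h_f))]
√(gD⁵h_f/L) = √(9.81·0.107⁵·118/1150) = 0.003757
ε/(3.7D) = 1.52×10^-4; √(3.17ν²L/(gD³h_f)) = 6.59×10^-5
Q = -0.965·0.003757·ln(2.175×10^-4) = 0.03058 m³/s
Check: V = 3.40 m/s, Re = 2.80×10^5, f = 0.01876, h_f = 119 m ≈ 118 m ✓

Q ≈ 0.0306 m³/s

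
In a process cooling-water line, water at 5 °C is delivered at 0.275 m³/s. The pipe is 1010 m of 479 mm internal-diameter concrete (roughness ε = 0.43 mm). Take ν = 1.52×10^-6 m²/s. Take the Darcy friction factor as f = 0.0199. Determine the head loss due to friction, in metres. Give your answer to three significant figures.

h_f ≈ 4.98 m

V = 4Q/(πD²) = 4·0.275/(π·0.479²) = 1.526 m/s
h_f = f(L/D)V²/(2g) = 0.01990·(1010/0.479)·1.526²/(2·9.81) = 4.981 m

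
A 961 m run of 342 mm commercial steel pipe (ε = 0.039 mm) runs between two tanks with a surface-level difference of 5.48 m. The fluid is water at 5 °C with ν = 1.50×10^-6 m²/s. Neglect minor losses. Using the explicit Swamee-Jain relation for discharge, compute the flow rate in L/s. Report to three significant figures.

Swamee-Jain (Type II): Q = -0.965·√(gD⁵h_f/L)·ln[ε/(3.7D) + √(3.17ν²L/(gD³h_f))]
√(gD⁵h_f/L) = √(9.81·0.342⁵·5.48/961) = 0.01618
ε/(3.7D) = 3.08×10^-5; √(3.17ν²L/(gD³h_f)) = 5.65×10^-5
Q = -0.965·0.01618·ln(8.728×10^-5) = 0.1459 m³/s
Check: V = 1.59 m/s, Re = 3.62×10^5, f = 0.01519, h_f = 5.49 m ≈ 5.48 m ✓

Q ≈ 146 L/s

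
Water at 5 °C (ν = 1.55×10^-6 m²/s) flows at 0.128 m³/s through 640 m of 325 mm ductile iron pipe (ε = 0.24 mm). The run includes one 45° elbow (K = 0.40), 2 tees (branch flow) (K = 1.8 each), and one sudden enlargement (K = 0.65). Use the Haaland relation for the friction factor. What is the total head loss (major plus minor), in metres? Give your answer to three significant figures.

H_L ≈ 5.17 m

V = 4Q/(πD²) = 1.543 m/s; V²/2g = 0.1213 m
Re = 3.24×10^5, ε/D = 7.38×10^-4 → f = 0.01927 (Haaland)
Major: h_f = f(L/D)·V²/2g = 0.01927·1969·0.1213 = 4.604 m
Minor: ΣK = 4.65; h_m = ΣK·V²/2g = 0.5642 m
Total H_L = 4.604 + 0.5642 = 5.169 m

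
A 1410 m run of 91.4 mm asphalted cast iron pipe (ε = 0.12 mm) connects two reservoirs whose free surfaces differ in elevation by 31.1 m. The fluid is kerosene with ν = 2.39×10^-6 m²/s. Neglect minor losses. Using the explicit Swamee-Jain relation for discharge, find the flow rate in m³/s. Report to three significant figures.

Q ≈ 0.00826 m³/s

Swamee-Jain (Type II): Q = -0.965·√(gD⁵h_f/L)·ln[ε/(3.7D) + √(3.17ν²L/(gD³h_f))]
√(gD⁵h_f/L) = √(9.81·0.0914⁵·31.1/1410) = 0.001175
ε/(3.7D) = 3.55×10^-4; √(3.17ν²L/(gD³h_f)) = 3.31×10^-4
Q = -0.965·0.001175·ln(6.859×10^-4) = 0.008259 m³/s
Check: V = 1.26 m/s, Re = 4.81×10^4, f = 0.02517, h_f = 31.4 m ≈ 31.1 m ✓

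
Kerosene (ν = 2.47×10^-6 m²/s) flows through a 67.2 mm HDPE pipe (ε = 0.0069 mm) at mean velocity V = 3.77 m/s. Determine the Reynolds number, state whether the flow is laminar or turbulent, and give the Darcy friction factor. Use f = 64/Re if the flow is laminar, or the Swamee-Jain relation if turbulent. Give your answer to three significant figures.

Re ≈ 1.03×10^5; turbulent; f ≈ 0.0184

Re = VD/ν = 3.770·0.0672/2.47×10^-6 = 1.03×10^5
Re > 4000 → turbulent; ε/D = 1.03×10^-4
Swamee-Jain: f = 0.01838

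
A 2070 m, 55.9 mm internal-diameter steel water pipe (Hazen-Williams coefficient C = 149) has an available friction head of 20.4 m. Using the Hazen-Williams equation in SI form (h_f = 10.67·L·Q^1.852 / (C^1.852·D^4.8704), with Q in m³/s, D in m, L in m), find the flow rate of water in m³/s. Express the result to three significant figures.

Q ≈ 0.00174 m³/s

Rearranging: Q = [h_f·C^1.852·D^4.8704 / (10.67·L)]^(1/1.852)
Q = [20.4·149^1.852·0.0559^4.8704 / (10.67·2070)]^0.540 = 0.001740 m³/s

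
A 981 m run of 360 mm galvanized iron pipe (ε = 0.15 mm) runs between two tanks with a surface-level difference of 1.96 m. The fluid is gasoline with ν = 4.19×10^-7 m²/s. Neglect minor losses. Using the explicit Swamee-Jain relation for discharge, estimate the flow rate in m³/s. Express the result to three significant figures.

Swamee-Jain (Type II): Q = -0.965·√(gD⁵h_f/L)·ln[ε/(3.7D) + √(3.17ν²L/(gD³h_f))]
√(gD⁵h_f/L) = √(9.81·0.360⁵·1.96/981) = 0.01089
ε/(3.7D) = 1.13×10^-4; √(3.17ν²L/(gD³h_f)) = 2.47×10^-5
Q = -0.965·0.01089·ln(1.373×10^-4) = 0.09343 m³/s
Check: V = 0.918 m/s, Re = 7.89×10^5, f = 0.01686, h_f = 1.97 m ≈ 1.96 m ✓

Q ≈ 0.0934 m³/s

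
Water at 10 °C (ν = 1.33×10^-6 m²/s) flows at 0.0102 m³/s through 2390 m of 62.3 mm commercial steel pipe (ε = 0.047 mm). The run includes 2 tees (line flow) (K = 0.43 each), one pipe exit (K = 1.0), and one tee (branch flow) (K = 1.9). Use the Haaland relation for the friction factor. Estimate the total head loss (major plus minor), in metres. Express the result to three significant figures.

H_L ≈ 445 m

V = 4Q/(πD²) = 3.346 m/s; V²/2g = 0.5706 m
Re = 1.57×10^5, ε/D = 7.54×10^-4 → f = 0.02023 (Haaland)
Major: h_f = f(L/D)·V²/2g = 0.02023·38363·0.5706 = 442.8 m
Minor: ΣK = 3.76; h_m = ΣK·V²/2g = 2.146 m
Total H_L = 442.8 + 2.146 = 444.9 m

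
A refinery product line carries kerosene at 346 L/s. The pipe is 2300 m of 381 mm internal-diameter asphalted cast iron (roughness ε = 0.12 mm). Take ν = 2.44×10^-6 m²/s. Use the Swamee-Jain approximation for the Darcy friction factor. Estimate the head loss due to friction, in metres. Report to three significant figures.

V = 4Q/(πD²) = 4·0.346/(π·0.381²) = 3.035 m/s
Re = VD/ν = 3.035·0.381/2.44×10^-6 = 4.74×10^5 → turbulent
ε/D = 0.12/381 = 3.15×10^-4
Swamee-Jain: f = 0.01655
h_f = f(L/D)V²/(2g) = 0.01655·(2300/0.381)·3.035²/(2·9.81) = 46.90 m

h_f ≈ 46.9 m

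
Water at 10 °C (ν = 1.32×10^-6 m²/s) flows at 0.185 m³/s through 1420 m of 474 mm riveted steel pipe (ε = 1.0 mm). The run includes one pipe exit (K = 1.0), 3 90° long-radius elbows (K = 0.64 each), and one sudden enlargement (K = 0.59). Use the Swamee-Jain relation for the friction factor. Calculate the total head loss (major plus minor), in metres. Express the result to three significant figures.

H_L ≈ 4.28 m

V = 4Q/(πD²) = 1.048 m/s; V²/2g = 0.05602 m
Re = 3.76×10^5, ε/D = 0.00211 → f = 0.02435 (Swamee-Jain)
Major: h_f = f(L/D)·V²/2g = 0.02435·2996·0.05602 = 4.087 m
Minor: ΣK = 3.51; h_m = ΣK·V²/2g = 0.1966 m
Total H_L = 4.087 + 0.1966 = 4.284 m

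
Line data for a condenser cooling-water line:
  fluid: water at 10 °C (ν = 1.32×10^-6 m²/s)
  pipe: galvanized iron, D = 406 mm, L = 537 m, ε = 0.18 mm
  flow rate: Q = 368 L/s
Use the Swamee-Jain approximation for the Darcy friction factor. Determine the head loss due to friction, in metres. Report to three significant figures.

V = 4Q/(πD²) = 4·0.368/(π·0.406²) = 2.843 m/s
Re = VD/ν = 2.843·0.406/1.32×10^-6 = 8.74×10^5 → turbulent
ε/D = 0.18/406 = 4.43×10^-4
Swamee-Jain: f = 0.01698
h_f = f(L/D)V²/(2g) = 0.01698·(537/0.406)·2.843²/(2·9.81) = 9.250 m

h_f ≈ 9.25 m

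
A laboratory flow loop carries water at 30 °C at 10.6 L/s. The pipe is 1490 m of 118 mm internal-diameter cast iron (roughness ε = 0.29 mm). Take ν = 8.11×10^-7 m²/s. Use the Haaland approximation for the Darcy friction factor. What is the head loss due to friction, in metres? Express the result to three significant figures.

h_f ≈ 15.6 m

V = 4Q/(πD²) = 4·0.0106/(π·0.118²) = 0.9693 m/s
Re = VD/ν = 0.9693·0.118/8.11×10^-7 = 1.41×10^5 → turbulent
ε/D = 0.29/118 = 0.00246
Haaland: f = 0.02577
h_f = f(L/D)V²/(2g) = 0.02577·(1490/0.118)·0.9693²/(2·9.81) = 15.58 m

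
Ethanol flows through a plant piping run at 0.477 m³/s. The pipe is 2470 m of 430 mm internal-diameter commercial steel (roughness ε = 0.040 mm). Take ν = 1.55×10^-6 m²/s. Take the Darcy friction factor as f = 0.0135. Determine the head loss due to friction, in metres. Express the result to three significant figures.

V = 4Q/(πD²) = 4·0.477/(π·0.430²) = 3.285 m/s
h_f = f(L/D)V²/(2g) = 0.01350·(2470/0.430)·3.285²/(2·9.81) = 42.64 m

h_f ≈ 42.6 m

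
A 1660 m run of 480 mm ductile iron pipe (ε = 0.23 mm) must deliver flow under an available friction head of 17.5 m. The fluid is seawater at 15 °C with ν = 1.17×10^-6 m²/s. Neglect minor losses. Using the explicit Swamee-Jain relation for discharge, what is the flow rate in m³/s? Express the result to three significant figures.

Q ≈ 0.437 m³/s

Swamee-Jain (Type II): Q = -0.965·√(gD⁵h_f/L)·ln[ε/(3.7D) + √(3.17ν²L/(gD³h_f))]
√(gD⁵h_f/L) = √(9.81·0.480⁵·17.5/1660) = 0.05133
ε/(3.7D) = 1.30×10^-4; √(3.17ν²L/(gD³h_f)) = 1.95×10^-5
Q = -0.965·0.05133·ln(1.490×10^-4) = 0.4365 m³/s
Check: V = 2.41 m/s, Re = 9.90×10^5, f = 0.01716, h_f = 17.6 m ≈ 17.5 m ✓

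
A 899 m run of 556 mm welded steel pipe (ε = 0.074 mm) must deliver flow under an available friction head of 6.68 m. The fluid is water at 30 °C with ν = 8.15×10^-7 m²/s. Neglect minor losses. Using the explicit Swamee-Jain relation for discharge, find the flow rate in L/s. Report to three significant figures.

Q ≈ 596 L/s

Swamee-Jain (Type II): Q = -0.965·√(gD⁵h_f/L)·ln[ε/(3.7D) + √(3.17ν²L/(gD³h_f))]
√(gD⁵h_f/L) = √(9.81·0.556⁵·6.68/899) = 0.06223
ε/(3.7D) = 3.60×10^-5; √(3.17ν²L/(gD³h_f)) = 1.30×10^-5
Q = -0.965·0.06223·ln(4.894×10^-5) = 0.5961 m³/s
Check: V = 2.45 m/s, Re = 1.67×10^6, f = 0.01353, h_f = 6.72 m ≈ 6.68 m ✓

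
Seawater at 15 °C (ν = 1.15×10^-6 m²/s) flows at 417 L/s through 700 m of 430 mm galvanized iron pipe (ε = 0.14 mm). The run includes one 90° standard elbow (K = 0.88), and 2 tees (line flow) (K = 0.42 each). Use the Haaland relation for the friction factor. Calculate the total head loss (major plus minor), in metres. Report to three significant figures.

V = 4Q/(πD²) = 2.872 m/s; V²/2g = 0.4203 m
Re = 1.07×10^6, ε/D = 3.26×10^-4 → f = 0.01579 (Haaland)
Major: h_f = f(L/D)·V²/2g = 0.01579·1628·0.4203 = 10.80 m
Minor: ΣK = 1.72; h_m = ΣK·V²/2g = 0.7228 m
Total H_L = 10.80 + 0.7228 = 11.53 m

H_L ≈ 11.5 m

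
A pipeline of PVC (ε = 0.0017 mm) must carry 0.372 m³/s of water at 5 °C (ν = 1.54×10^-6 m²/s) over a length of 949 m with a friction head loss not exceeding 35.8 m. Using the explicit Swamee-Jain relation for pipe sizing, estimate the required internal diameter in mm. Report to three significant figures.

D ≈ 328 mm

Swamee-Jain (Type III): D = 0.66·[ε^1.25·(LQ²/(gh_f))^4.75 + ν·Q^9.4·(L/(gh_f))^5.2]^0.04
LQ²/(gh_f) = 0.3739; L/(gh_f) = 2.702
Term 1 = ε^1.25·(…)^4.75 = 5.74×10^-10; Term 2 = ν·Q^9.4·(…)^5.2 = 2.49×10^-8
D = 0.66·(5.74×10^-10 + 2.49×10^-8)^0.04 = 0.3279 m = 328 mm
Check: V = 4.40 m/s, Re = 9.38×10^5, f = 0.01186, h_f = 33.9 m ≈ 35.8 m ✓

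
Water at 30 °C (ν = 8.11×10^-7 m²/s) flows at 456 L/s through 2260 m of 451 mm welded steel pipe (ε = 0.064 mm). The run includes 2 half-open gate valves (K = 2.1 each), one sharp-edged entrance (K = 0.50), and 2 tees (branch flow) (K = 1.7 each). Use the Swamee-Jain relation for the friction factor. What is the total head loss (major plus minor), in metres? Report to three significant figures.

V = 4Q/(πD²) = 2.854 m/s; V²/2g = 0.4153 m
Re = 1.59×10^6, ε/D = 1.42×10^-4 → f = 0.01370 (Swamee-Jain)
Major: h_f = f(L/D)·V²/2g = 0.01370·5011·0.4153 = 28.50 m
Minor: ΣK = 8.10; h_m = ΣK·V²/2g = 3.364 m
Total H_L = 28.50 + 3.364 = 31.87 m

H_L ≈ 31.9 m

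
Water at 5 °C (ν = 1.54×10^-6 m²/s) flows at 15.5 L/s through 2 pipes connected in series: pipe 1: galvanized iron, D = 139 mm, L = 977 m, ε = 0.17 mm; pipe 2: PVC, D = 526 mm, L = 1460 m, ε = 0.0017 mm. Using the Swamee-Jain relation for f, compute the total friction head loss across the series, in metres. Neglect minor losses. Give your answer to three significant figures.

Pipe 1: V = 1.021 m/s, Re = 9.22×10^4, ε/D = 0.00122, f = 0.02325, h_1 = f(L/D)V²/2g = 8.690 m
Pipe 2: V = 0.07133 m/s, Re = 2.44×10^4, ε/D = 3.23×10^-6, f = 0.02459, h_2 = f(L/D)V²/2g = 0.01770 m
Series → Q common, losses add: H = Σh = 8.708 m

H ≈ 8.71 m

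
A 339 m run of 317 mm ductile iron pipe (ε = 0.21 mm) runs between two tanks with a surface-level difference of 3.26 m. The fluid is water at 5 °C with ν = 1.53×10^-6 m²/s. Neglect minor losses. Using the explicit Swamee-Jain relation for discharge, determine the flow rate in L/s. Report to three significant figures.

Swamee-Jain (Type II): Q = -0.965·√(gD⁵h_f/L)·ln[ε/(3.7D) + √(3.17ν²L/(gD³h_f))]
√(gD⁵h_f/L) = √(9.81·0.317⁵·3.26/339) = 0.01738
ε/(3.7D) = 1.79×10^-4; √(3.17ν²L/(gD³h_f)) = 4.97×10^-5
Q = -0.965·0.01738·ln(2.287×10^-4) = 0.1406 m³/s
Check: V = 1.78 m/s, Re = 3.69×10^5, f = 0.01899, h_f = 3.28 m ≈ 3.26 m ✓

Q ≈ 141 L/s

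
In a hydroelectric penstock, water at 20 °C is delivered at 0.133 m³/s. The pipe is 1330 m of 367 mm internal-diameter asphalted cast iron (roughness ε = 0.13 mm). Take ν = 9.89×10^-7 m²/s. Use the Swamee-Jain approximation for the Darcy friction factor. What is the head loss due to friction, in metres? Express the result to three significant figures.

h_f ≈ 4.92 m

V = 4Q/(πD²) = 4·0.133/(π·0.367²) = 1.257 m/s
Re = VD/ν = 1.257·0.367/9.89×10^-7 = 4.67×10^5 → turbulent
ε/D = 0.13/367 = 3.54×10^-4
Swamee-Jain: f = 0.01686
h_f = f(L/D)V²/(2g) = 0.01686·(1330/0.367)·1.257²/(2·9.81) = 4.923 m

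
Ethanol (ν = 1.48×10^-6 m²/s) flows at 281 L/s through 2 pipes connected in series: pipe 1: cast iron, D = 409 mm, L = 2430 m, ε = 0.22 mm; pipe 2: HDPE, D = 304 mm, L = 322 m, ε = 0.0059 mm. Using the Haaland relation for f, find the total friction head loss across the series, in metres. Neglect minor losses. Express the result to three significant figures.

H ≈ 34.5 m

Pipe 1: V = 2.139 m/s, Re = 5.91×10^5, ε/D = 5.38×10^-4, f = 0.01770, h_1 = f(L/D)V²/2g = 24.52 m
Pipe 2: V = 3.871 m/s, Re = 7.95×10^5, ε/D = 1.94×10^-5, f = 0.01236, h_2 = f(L/D)V²/2g = 9.999 m
Series → Q common, losses add: H = Σh = 34.51 m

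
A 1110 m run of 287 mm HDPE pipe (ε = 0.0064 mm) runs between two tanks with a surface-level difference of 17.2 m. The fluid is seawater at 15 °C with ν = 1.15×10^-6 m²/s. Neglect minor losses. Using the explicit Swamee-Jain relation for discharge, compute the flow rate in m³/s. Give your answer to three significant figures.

Q ≈ 0.168 m³/s

Swamee-Jain (Type II): Q = -0.965·√(gD⁵h_f/L)·ln[ε/(3.7D) + √(3.17ν²L/(gD³h_f))]
√(gD⁵h_f/L) = √(9.81·0.287⁵·17.2/1110) = 0.01720
ε/(3.7D) = 6.03×10^-6; √(3.17ν²L/(gD³h_f)) = 3.42×10^-5
Q = -0.965·0.01720·ln(4.018×10^-5) = 0.1681 m³/s
Check: V = 2.60 m/s, Re = 6.48×10^5, f = 0.01291, h_f = 17.2 m ≈ 17.2 m ✓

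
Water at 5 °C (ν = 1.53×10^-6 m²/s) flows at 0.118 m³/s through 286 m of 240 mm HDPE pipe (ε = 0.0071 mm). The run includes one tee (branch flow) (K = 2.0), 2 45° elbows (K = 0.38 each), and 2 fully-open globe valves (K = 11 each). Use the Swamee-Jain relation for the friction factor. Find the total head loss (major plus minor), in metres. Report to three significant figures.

H_L ≈ 14.4 m

V = 4Q/(πD²) = 2.608 m/s; V²/2g = 0.3468 m
Re = 4.09×10^5, ε/D = 2.96×10^-5 → f = 0.01398 (Swamee-Jain)
Major: h_f = f(L/D)·V²/2g = 0.01398·1192·0.3468 = 5.777 m
Minor: ΣK = 24.8; h_m = ΣK·V²/2g = 8.586 m
Total H_L = 5.777 + 8.586 = 14.36 m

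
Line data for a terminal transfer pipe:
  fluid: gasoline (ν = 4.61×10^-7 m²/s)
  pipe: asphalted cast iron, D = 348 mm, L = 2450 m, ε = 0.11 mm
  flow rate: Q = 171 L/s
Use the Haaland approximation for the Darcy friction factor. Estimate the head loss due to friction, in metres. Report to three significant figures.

h_f ≈ 18.1 m

V = 4Q/(πD²) = 4·0.171/(π·0.348²) = 1.798 m/s
Re = VD/ν = 1.798·0.348/4.61×10^-7 = 1.36×10^6 → turbulent
ε/D = 0.11/348 = 3.16×10^-4
Haaland: f = 0.01559
h_f = f(L/D)V²/(2g) = 0.01559·(2450/0.348)·1.798²/(2·9.81) = 18.09 m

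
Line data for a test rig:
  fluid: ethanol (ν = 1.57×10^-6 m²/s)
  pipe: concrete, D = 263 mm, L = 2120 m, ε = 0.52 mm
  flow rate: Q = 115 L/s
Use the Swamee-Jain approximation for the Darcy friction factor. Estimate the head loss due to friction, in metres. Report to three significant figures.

V = 4Q/(πD²) = 4·0.115/(π·0.263²) = 2.117 m/s
Re = VD/ν = 2.117·0.263/1.57×10^-6 = 3.55×10^5 → turbulent
ε/D = 0.52/263 = 0.00198
Swamee-Jain: f = 0.02400
h_f = f(L/D)V²/(2g) = 0.02400·(2120/0.263)·2.117²/(2·9.81) = 44.19 m

h_f ≈ 44.2 m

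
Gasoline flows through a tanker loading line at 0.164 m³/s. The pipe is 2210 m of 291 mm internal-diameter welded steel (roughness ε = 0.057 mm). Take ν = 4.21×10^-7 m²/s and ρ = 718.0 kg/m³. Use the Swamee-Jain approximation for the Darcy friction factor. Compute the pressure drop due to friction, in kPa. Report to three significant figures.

Δp ≈ 238 kPa

V = 4Q/(πD²) = 4·0.164/(π·0.291²) = 2.466 m/s
Re = VD/ν = 2.466·0.291/4.21×10^-7 = 1.70×10^6 → turbulent
ε/D = 0.057/291 = 1.96×10^-4
Swamee-Jain: f = 0.01435
h_f = f(L/D)V²/(2g) = 0.01435·(2210/0.291)·2.466²/(2·9.81) = 33.78 m
Δp = ρg·h_f = 718.0·9.81·33.78 = 238.0 kPa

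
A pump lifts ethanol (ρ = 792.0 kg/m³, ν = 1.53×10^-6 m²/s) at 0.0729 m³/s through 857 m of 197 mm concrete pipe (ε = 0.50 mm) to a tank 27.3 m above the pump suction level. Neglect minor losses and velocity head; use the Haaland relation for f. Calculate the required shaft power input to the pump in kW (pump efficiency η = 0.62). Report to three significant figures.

P_shaft ≈ 54.4 kW

V = 4Q/(πD²) = 2.392 m/s; Re = 3.08×10^5; ε/D = 0.00254; f = 0.02547
h_f = f(L/D)V²/2g = 32.30 m
Total head H = z + h_f = 27.3 + 32.30 = 59.60 m
P_hyd = ρgQH = 792.0·9.81·0.0729·59.60 = 33.76 kW
P_shaft = P_hyd/η = 33.76/0.62 = 54.45 kW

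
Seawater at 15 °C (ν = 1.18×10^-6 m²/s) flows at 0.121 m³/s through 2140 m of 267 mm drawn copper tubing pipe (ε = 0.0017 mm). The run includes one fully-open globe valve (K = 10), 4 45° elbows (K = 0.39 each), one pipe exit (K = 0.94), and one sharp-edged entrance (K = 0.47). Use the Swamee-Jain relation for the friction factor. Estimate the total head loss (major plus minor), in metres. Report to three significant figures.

H_L ≈ 28.4 m

V = 4Q/(πD²) = 2.161 m/s; V²/2g = 0.2380 m
Re = 4.89×10^5, ε/D = 6.37×10^-6 → f = 0.01324 (Swamee-Jain)
Major: h_f = f(L/D)·V²/2g = 0.01324·8015·0.2380 = 25.27 m
Minor: ΣK = 13.0; h_m = ΣK·V²/2g = 3.087 m
Total H_L = 25.27 + 3.087 = 28.36 m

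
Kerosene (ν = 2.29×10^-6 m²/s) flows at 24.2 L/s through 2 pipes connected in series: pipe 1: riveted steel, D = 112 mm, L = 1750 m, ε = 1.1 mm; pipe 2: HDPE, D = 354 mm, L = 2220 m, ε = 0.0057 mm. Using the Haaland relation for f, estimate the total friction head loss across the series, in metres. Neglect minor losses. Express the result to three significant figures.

H ≈ 184 m

Pipe 1: V = 2.456 m/s, Re = 1.20×10^5, ε/D = 0.00982, f = 0.03822, h_1 = f(L/D)V²/2g = 183.7 m
Pipe 2: V = 0.2459 m/s, Re = 3.80×10^4, ε/D = 1.61×10^-5, f = 0.02208, h_2 = f(L/D)V²/2g = 0.4268 m
Series → Q common, losses add: H = Σh = 184.1 m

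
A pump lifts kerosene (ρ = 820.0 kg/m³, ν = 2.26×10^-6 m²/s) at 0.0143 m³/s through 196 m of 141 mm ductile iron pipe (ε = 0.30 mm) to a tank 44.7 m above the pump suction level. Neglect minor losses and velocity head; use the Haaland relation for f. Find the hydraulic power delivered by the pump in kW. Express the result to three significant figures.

V = 4Q/(πD²) = 0.9158 m/s; Re = 5.71×10^4; ε/D = 0.00213; f = 0.02628
h_f = f(L/D)V²/2g = 1.561 m
Total head H = z + h_f = 44.7 + 1.561 = 46.26 m
P_hyd = ρgQH = 820.0·9.81·0.0143·46.26 = 5.322 kW

P_hyd ≈ 5.32 kW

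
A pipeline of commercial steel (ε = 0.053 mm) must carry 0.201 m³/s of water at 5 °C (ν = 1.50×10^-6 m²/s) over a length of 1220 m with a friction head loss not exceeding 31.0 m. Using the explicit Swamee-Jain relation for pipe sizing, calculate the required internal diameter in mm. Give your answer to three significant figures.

Swamee-Jain (Type III): D = 0.66·[ε^1.25·(LQ²/(gh_f))^4.75 + ν·Q^9.4·(L/(gh_f))^5.2]^0.04
LQ²/(gh_f) = 0.1621; L/(gh_f) = 4.012
Term 1 = ε^1.25·(…)^4.75 = 7.97×10^-10; Term 2 = ν·Q^9.4·(…)^5.2 = 5.80×10^-10
D = 0.66·(7.97×10^-10 + 5.80×10^-10)^0.04 = 0.2918 m = 292 mm
Check: V = 3.01 m/s, Re = 5.85×10^5, f = 0.01513, h_f = 29.1 m ≈ 31.0 m ✓

D ≈ 292 mm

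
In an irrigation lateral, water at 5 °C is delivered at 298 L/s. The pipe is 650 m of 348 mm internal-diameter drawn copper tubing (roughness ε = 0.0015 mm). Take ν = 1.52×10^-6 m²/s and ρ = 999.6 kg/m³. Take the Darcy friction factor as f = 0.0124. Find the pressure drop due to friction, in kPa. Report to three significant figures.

Δp ≈ 114 kPa

V = 4Q/(πD²) = 4·0.298/(π·0.348²) = 3.133 m/s
h_f = f(L/D)V²/(2g) = 0.01240·(650/0.348)·3.133²/(2·9.81) = 11.59 m
Δp = ρg·h_f = 999.6·9.81·11.59 = 113.6 kPa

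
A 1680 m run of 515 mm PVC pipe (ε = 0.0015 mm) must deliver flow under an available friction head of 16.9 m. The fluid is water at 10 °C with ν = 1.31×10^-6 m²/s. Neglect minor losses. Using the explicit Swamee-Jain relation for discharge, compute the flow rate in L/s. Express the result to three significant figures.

Swamee-Jain (Type II): Q = -0.965·√(gD⁵h_f/L)·ln[ε/(3.7D) + √(3.17ν²L/(gD³h_f))]
√(gD⁵h_f/L) = √(9.81·0.515⁵·16.9/1680) = 0.05979
ε/(3.7D) = 7.87×10^-7; √(3.17ν²L/(gD³h_f)) = 2.01×10^-5
Q = -0.965·0.05979·ln(2.088×10^-5) = 0.6218 m³/s
Check: V = 2.99 m/s, Re = 1.17×10^6, f = 0.01138, h_f = 16.9 m ≈ 16.9 m ✓

Q ≈ 622 L/s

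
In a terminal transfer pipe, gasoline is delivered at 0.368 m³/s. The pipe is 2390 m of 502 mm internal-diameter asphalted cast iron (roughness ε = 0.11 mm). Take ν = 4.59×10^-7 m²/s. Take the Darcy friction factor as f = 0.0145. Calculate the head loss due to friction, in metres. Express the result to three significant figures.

V = 4Q/(πD²) = 4·0.368/(π·0.502²) = 1.859 m/s
h_f = f(L/D)V²/(2g) = 0.01450·(2390/0.502)·1.859²/(2·9.81) = 12.16 m

h_f ≈ 12.2 m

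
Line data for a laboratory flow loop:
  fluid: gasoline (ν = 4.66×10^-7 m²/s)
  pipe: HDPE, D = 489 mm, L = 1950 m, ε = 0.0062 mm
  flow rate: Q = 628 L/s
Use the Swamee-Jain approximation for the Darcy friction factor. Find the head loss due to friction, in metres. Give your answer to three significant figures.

V = 4Q/(πD²) = 4·0.628/(π·0.489²) = 3.344 m/s
Re = VD/ν = 3.344·0.489/4.66×10^-7 = 3.51×10^6 → turbulent
ε/D = 0.0062/489 = 1.27×10^-5
Swamee-Jain: f = 0.01014
h_f = f(L/D)V²/(2g) = 0.01014·(1950/0.489)·3.344²/(2·9.81) = 23.04 m

h_f ≈ 23.0 m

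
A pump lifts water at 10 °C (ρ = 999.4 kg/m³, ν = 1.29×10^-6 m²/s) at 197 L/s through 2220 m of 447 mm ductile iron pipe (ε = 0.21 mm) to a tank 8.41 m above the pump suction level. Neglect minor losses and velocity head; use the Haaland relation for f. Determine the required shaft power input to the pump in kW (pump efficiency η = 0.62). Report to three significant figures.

V = 4Q/(πD²) = 1.255 m/s; Re = 4.35×10^5; ε/D = 4.70×10^-4; f = 0.01750
h_f = f(L/D)V²/2g = 6.982 m
Total head H = z + h_f = 8.41 + 6.982 = 15.39 m
P_hyd = ρgQH = 999.4·9.81·0.197·15.39 = 29.73 kW
P_shaft = P_hyd/η = 29.73/0.62 = 47.95 kW

P_shaft ≈ 47.9 kW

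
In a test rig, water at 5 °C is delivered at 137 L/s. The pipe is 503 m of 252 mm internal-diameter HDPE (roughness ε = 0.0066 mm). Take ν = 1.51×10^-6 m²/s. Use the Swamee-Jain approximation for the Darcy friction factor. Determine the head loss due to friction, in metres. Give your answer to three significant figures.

h_f ≈ 10.5 m

V = 4Q/(πD²) = 4·0.137/(π·0.252²) = 2.747 m/s
Re = VD/ν = 2.747·0.252/1.51×10^-6 = 4.58×10^5 → turbulent
ε/D = 0.0066/252 = 2.62×10^-5
Swamee-Jain: f = 0.01368
h_f = f(L/D)V²/(2g) = 0.01368·(503/0.252)·2.747²/(2·9.81) = 10.50 m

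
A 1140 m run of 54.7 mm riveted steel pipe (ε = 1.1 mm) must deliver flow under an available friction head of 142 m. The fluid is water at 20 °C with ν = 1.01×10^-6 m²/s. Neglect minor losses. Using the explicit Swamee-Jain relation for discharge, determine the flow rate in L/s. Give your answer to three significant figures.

Swamee-Jain (Type II): Q = -0.965·√(gD⁵h_f/L)·ln[ε/(3.7D) + √(3.17ν²L/(gD³h_f))]
√(gD⁵h_f/L) = √(9.81·0.0547⁵·142/1140) = 7.736×10^-4
ε/(3.7D) = 0.00544; √(3.17ν²L/(gD³h_f)) = 1.27×10^-4
Q = -0.965·7.736×10^-4·ln(0.005562) = 0.003876 m³/s
Check: V = 1.65 m/s, Re = 8.93×10^4, f = 0.04943, h_f = 143 m ≈ 142 m ✓

Q ≈ 3.88 L/s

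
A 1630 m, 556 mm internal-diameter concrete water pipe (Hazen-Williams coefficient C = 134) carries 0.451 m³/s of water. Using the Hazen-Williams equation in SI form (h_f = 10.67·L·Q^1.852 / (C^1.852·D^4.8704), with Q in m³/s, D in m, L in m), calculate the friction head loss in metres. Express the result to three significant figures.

h_f ≈ 7.98 m

h_f = 10.67·1630·0.451^1.852 / (134^1.852·0.556^4.8704) = 7.981 m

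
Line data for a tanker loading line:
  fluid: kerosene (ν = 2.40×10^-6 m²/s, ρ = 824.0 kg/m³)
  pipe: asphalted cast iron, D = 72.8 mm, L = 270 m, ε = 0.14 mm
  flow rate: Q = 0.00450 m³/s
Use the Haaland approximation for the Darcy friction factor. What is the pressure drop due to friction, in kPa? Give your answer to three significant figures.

Δp ≈ 48.8 kPa

V = 4Q/(πD²) = 4·0.00450/(π·0.0728²) = 1.081 m/s
Re = VD/ν = 1.081·0.0728/2.40×10^-6 = 3.28×10^4 → turbulent
ε/D = 0.14/72.8 = 0.00192
Haaland: f = 0.02734
h_f = f(L/D)V²/(2g) = 0.02734·(270/0.0728)·1.081²/(2·9.81) = 6.040 m
Δp = ρg·h_f = 824.0·9.81·6.040 = 48.83 kPa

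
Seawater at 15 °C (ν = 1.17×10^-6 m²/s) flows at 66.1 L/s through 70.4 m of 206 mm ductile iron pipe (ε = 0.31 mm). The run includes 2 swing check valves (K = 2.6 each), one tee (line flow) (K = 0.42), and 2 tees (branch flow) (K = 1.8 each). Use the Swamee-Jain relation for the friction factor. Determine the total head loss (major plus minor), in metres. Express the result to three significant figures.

V = 4Q/(πD²) = 1.983 m/s; V²/2g = 0.2005 m
Re = 3.49×10^5, ε/D = 0.00150 → f = 0.02252 (Swamee-Jain)
Major: h_f = f(L/D)·V²/2g = 0.02252·341.7·0.2005 = 1.543 m
Minor: ΣK = 9.22; h_m = ΣK·V²/2g = 1.848 m
Total H_L = 1.543 + 1.848 = 3.391 m

H_L ≈ 3.39 m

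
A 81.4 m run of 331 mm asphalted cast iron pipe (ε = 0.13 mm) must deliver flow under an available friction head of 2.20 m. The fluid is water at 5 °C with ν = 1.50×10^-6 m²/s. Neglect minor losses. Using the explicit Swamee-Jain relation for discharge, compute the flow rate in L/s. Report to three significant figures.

Swamee-Jain (Type II): Q = -0.965·√(gD⁵h_f/L)·ln[ε/(3.7D) + √(3.17ν²L/(gD³h_f))]
√(gD⁵h_f/L) = √(9.81·0.331⁵·2.20/81.4) = 0.03246
ε/(3.7D) = 1.06×10^-4; √(3.17ν²L/(gD³h_f)) = 2.72×10^-5
Q = -0.965·0.03246·ln(1.334×10^-4) = 0.2795 m³/s
Check: V = 3.25 m/s, Re = 7.17×10^5, f = 0.01675, h_f = 2.21 m ≈ 2.20 m ✓

Q ≈ 279 L/s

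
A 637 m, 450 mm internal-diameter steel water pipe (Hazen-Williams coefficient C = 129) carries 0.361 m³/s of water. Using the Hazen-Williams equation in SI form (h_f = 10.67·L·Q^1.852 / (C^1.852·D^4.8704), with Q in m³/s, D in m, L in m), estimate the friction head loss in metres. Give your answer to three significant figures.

h_f ≈ 6.21 m

h_f = 10.67·637·0.361^1.852 / (129^1.852·0.450^4.8704) = 6.209 m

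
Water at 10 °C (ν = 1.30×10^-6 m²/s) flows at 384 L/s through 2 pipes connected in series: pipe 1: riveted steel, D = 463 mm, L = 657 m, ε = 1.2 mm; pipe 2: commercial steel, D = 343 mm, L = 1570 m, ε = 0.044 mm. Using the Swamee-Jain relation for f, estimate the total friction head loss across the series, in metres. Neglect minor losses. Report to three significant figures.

H ≈ 65.2 m

Pipe 1: V = 2.281 m/s, Re = 8.12×10^5, ε/D = 0.00259, f = 0.02539, h_1 = f(L/D)V²/2g = 9.553 m
Pipe 2: V = 4.156 m/s, Re = 1.10×10^6, ε/D = 1.28×10^-4, f = 0.01381, h_2 = f(L/D)V²/2g = 55.66 m
Series → Q common, losses add: H = Σh = 65.21 m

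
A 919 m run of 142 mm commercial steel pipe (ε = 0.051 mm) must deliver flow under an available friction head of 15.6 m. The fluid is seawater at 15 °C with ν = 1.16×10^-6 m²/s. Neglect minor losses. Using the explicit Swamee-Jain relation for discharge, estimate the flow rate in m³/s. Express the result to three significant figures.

Q ≈ 0.0256 m³/s

Swamee-Jain (Type II): Q = -0.965·√(gD⁵h_f/L)·ln[ε/(3.7D) + √(3.17ν²L/(gD³h_f))]
√(gD⁵h_f/L) = √(9.81·0.142⁵·15.6/919) = 0.003101
ε/(3.7D) = 9.71×10^-5; √(3.17ν²L/(gD³h_f)) = 9.46×10^-5
Q = -0.965·0.003101·ln(1.917×10^-4) = 0.02561 m³/s
Check: V = 1.62 m/s, Re = 1.98×10^5, f = 0.01817, h_f = 15.7 m ≈ 15.6 m ✓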